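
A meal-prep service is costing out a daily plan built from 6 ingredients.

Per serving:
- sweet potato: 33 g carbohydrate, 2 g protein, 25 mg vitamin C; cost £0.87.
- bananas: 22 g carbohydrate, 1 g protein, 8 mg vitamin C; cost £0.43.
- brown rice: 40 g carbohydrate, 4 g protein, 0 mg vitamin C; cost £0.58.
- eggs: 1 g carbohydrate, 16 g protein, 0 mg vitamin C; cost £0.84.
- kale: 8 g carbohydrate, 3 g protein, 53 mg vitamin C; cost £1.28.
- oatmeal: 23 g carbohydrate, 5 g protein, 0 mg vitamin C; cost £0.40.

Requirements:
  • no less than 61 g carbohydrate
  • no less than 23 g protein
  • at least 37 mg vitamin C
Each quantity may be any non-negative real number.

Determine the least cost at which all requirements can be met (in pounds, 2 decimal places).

This is a linear program. Let x1 = servings of sweet potato, x2 = servings of bananas, x3 = servings of brown rice, x4 = servings of eggs, x5 = servings of kale, x6 = servings of oatmeal.
min 0.87x1 + 0.43x2 + 0.58x3 + 0.84x4 + 1.28x5 + 0.4x6 subject to:
  33x1 + 22x2 + 40x3 + 1x4 + 8x5 + 23x6 ≥ 61   (carbohydrate)
  2x1 + 1x2 + 4x3 + 16x4 + 3x5 + 5x6 ≥ 23   (protein)
  25x1 + 8x2 + 53x5 ≥ 37   (vitamin C)
  x1, x2, x3, x4, x5, x6 ≥ 0.
The optimal basis is {eggs, kale, oatmeal}; sweet potato, bananas, brown rice drop out. The carbohydrate, protein, vitamin C requirements are met with equality.
Optimal quantities: eggs = 0.5613 servings, kale = 0.6981 servings, oatmeal = 2.385 servings.
Objective = 0.84·0.5613 + 1.28·0.6981 + 0.4·2.385 = 2.3191.

£2.32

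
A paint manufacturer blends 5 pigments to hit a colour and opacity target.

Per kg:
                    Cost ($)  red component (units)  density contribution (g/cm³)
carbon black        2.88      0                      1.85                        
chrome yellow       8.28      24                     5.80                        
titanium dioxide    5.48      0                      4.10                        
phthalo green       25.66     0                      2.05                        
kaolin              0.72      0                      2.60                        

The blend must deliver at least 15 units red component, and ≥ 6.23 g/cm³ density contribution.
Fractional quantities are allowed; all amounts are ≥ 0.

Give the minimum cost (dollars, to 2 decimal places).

$5.90

Set it up as a linear program. Let x1 = kg of carbon black, x2 = kg of chrome yellow, x3 = kg of titanium dioxide, x4 = kg of phthalo green, x5 = kg of kaolin.
Minimise 2.88x1 + 8.28x2 + 5.48x3 + 25.66x4 + 0.72x5 with:
  24x2 ≥ 15   (red component)
  1.85x1 + 5.8x2 + 4.1x3 + 2.05x4 + 2.6x5 ≥ 6.23   (density contribution)
  x1, x2, x3, x4, x5 ≥ 0.
The optimal basis is {chrome yellow, kaolin}; carbon black, titanium dioxide, phthalo green drop out. The red component and density contribution requirements are met with equality.
That vertex is x2 = 0.625, x5 = 1.002.
Total cost: 8.28·0.625 + 0.72·1.002 = 5.8964.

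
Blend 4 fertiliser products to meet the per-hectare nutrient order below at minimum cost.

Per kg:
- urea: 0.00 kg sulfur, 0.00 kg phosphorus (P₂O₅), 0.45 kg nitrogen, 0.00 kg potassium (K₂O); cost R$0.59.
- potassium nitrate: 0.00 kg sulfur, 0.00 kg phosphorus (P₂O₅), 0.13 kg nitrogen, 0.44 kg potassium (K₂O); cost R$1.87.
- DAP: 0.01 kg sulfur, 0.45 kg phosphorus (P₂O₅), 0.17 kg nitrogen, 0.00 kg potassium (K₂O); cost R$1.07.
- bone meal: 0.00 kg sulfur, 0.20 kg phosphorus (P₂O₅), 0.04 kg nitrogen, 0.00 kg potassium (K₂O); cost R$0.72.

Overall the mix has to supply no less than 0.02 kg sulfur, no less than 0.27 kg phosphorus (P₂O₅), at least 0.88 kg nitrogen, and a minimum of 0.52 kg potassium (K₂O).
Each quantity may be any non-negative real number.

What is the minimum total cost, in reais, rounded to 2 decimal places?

Let x1 = kg of urea, x2 = kg of potassium nitrate, x3 = kg of DAP, x4 = kg of bone meal.
min 0.59x1 + 1.87x2 + 1.07x3 + 0.72x4 with:
  0.01x3 ≥ 0.02   (sulfur)
  0.45x3 + 0.2x4 ≥ 0.27   (phosphorus (P₂O₅))
  0.45x1 + 0.13x2 + 0.17x3 + 0.04x4 ≥ 0.88   (nitrogen)
  0.44x2 ≥ 0.52   (potassium (K₂O))
  x1, x2, x3, x4 ≥ 0.
The cheapest feasible vertex uses only urea, potassium nitrate, DAP; bone meal is not used. There the sulfur, nitrogen, potassium (K₂O) constraints are tight.
Optimal quantities: urea = 0.8586 kg, potassium nitrate = 1.182 kg, DAP = 2 kg.
Objective = 0.59·0.8586 + 1.87·1.182 + 1.07·2 = 4.8569.

R$4.86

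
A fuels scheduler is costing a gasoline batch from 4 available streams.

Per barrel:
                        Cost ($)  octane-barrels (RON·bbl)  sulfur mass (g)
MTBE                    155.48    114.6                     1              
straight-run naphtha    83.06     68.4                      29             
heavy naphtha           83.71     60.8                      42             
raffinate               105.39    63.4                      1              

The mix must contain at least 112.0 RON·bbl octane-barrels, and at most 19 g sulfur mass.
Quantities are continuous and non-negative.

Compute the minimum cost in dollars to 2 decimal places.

$145.77

Let x1 = barrels of MTBE, x2 = barrels of straight-run naphtha, x3 = barrels of heavy naphtha, x4 = barrels of raffinate.
min 155.48x1 + 83.06x2 + 83.71x3 + 105.39x4 subject to:
  114.6x1 + 68.4x2 + 60.8x3 + 63.4x4 ≥ 112   (octane-barrels)
  1x1 + 29x2 + 42x3 + 1x4 ≤ 19   (sulfur mass)
  x1, x2, x3, x4 ≥ 0.
At the optimum only MTBE, straight-run naphtha are positive (heavy naphtha, raffinate = 0). Binding constraints: octane-barrels and sulfur mass.
Optimal quantities: MTBE = 0.5986 barrels, straight-run naphtha = 0.6345 barrels.
Hence cost = 155.48·0.5986 + 83.06·0.6345 = $145.7719.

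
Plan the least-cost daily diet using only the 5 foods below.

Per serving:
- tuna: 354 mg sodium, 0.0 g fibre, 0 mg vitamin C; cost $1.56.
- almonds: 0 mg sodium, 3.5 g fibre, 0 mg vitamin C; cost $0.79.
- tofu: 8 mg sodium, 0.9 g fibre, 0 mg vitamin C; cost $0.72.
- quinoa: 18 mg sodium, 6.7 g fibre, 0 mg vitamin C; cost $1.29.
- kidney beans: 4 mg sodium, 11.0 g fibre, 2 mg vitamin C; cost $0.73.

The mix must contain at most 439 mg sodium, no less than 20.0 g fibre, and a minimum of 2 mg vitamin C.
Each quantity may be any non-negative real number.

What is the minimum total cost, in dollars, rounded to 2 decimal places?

Let x1 = servings of tuna, x2 = servings of almonds, x3 = servings of tofu, x4 = servings of quinoa, x5 = servings of kidney beans.
Minimize 1.56x1 + 0.79x2 + 0.72x3 + 1.29x4 + 0.73x5 s.t.:
  354x1 + 8x3 + 18x4 + 4x5 ≤ 439   (sodium)
  3.5x2 + 0.9x3 + 6.7x4 + 11x5 ≥ 20   (fibre)
  2x5 ≥ 2   (vitamin C)
  x1, x2, x3, x4, x5 ≥ 0.
At the optimum only kidney beans is positive (tuna, almonds, tofu, quinoa = 0). The fibre requirement is met with equality.
Optimal quantities: kidney beans = 1.818 servings.
Hence cost = 0.73·1.818 = $1.3271.

$1.33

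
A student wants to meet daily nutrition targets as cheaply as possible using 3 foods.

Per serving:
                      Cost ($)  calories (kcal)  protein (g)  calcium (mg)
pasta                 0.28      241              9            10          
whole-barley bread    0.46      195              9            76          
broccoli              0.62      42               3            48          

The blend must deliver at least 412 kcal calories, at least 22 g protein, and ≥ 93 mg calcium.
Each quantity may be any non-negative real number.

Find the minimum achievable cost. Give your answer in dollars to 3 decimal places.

$0.871

Let x1 = servings of pasta, x2 = servings of whole-barley bread, x3 = servings of broccoli.
min 0.28x1 + 0.46x2 + 0.62x3 with:
  241x1 + 195x2 + 42x3 ≥ 412   (calories)
  9x1 + 9x2 + 3x3 ≥ 22   (protein)
  10x1 + 76x2 + 48x3 ≥ 93   (calcium)
  x1, x2, x3 ≥ 0.
The minimum-cost mix takes nothing from broccoli — only pasta, whole-barley bread. There the protein and calcium constraints are tight.
So pasta = 1.4057 servings, whole-barley bread = 1.0387 servings.
Total cost: 0.28·1.4057 + 0.46·1.0387 = 0.87140.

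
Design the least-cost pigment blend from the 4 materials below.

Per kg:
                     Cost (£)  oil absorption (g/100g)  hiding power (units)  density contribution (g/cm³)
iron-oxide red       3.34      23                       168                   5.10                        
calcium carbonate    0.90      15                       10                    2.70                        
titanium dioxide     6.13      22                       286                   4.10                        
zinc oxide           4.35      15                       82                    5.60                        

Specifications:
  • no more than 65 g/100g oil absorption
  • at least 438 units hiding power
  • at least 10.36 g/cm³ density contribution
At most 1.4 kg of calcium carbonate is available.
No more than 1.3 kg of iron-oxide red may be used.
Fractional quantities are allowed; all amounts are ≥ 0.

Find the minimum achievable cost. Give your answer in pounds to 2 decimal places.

£9.20

Treat it as an LP. Let x1 = kg of iron-oxide red, x2 = kg of calcium carbonate, x3 = kg of titanium dioxide, x4 = kg of zinc oxide.
min 3.34x1 + 0.9x2 + 6.13x3 + 4.35x4 subject to:
  23x1 + 15x2 + 22x3 + 15x4 ≤ 65   (oil absorption)
  168x1 + 10x2 + 286x3 + 82x4 ≥ 438   (hiding power)
  5.1x1 + 2.7x2 + 4.1x3 + 5.6x4 ≥ 10.36   (density contribution)
  x2 ≤ 1.4
  x1 ≤ 1.3
  x1, x2, x3, x4 ≥ 0.
At the optimum only iron-oxide red, calcium carbonate, titanium dioxide are positive (zinc oxide = 0). There the hiding power, density contribution, the iron-oxide red cap constraints are tight.
Solving gives x1 = 1.3, x2 = 0.2276, x3 = 0.75987.
Cost = 3.34·1.3 + 0.9·0.2276 + 6.13·0.75987 = 9.2048.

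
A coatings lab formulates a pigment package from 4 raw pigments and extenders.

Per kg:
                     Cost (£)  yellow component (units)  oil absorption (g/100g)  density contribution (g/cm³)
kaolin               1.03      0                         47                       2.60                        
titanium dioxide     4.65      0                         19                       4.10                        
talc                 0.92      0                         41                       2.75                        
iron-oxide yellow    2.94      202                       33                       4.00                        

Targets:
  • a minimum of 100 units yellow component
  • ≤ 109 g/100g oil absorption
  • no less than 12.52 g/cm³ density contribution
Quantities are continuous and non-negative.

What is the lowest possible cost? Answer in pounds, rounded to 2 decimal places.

Let x1 = kg of kaolin, x2 = kg of titanium dioxide, x3 = kg of talc, x4 = kg of iron-oxide yellow.
min 1.03x1 + 4.65x2 + 0.92x3 + 2.94x4 with:
  202x4 ≥ 100   (yellow component)
  47x1 + 19x2 + 41x3 + 33x4 ≤ 109   (oil absorption)
  2.6x1 + 4.1x2 + 2.75x3 + 4x4 ≥ 12.52   (density contribution)
  x1, x2, x3, x4 ≥ 0.
The optimal basis is {talc, iron-oxide yellow}; kaolin, titanium dioxide drop out. Binding constraints: oil absorption and density contribution.
Optimal quantities: talc = 0.3118 kg, iron-oxide yellow = 2.916 kg.
Total cost: 0.92·0.3118 + 2.94·2.916 = 8.8599.

£8.86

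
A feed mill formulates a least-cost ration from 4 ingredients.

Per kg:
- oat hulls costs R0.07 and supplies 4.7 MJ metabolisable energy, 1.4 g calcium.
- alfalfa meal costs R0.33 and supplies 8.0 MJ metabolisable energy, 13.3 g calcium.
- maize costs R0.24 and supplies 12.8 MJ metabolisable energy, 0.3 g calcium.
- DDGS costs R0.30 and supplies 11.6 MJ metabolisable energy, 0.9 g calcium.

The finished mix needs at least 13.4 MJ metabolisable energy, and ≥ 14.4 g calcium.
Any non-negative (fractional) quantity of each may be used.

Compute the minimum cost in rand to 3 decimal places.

Treat it as an LP. Let x1 = kg of oat hulls, x2 = kg of alfalfa meal, x3 = kg of maize, x4 = kg of DDGS.
min 0.07x1 + 0.33x2 + 0.24x3 + 0.3x4 s.t.:
  4.7x1 + 8x2 + 12.8x3 + 11.6x4 ≥ 13.4   (metabolisable energy)
  1.4x1 + 13.3x2 + 0.3x3 + 0.9x4 ≥ 14.4   (calcium)
  x1, x2, x3, x4 ≥ 0.
The cheapest feasible vertex uses only oat hulls, alfalfa meal; maize, DDGS are not used. There the metabolisable energy and calcium constraints are tight.
That vertex is x1 = 1.228, x2 = 0.9534.
Total cost: 0.07·1.228 + 0.33·0.9534 = 0.40058.

R0.401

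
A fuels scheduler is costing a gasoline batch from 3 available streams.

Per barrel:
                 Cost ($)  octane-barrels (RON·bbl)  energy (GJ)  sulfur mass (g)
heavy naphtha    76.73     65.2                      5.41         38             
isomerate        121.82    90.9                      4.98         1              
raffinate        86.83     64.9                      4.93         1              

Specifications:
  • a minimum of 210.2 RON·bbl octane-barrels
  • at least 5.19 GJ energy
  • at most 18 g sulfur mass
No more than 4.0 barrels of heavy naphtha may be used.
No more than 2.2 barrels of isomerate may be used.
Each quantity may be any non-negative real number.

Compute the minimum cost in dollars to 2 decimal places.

$277.04

Let x1 = barrels of heavy naphtha, x2 = barrels of isomerate, x3 = barrels of raffinate.
Minimize 76.73x1 + 121.82x2 + 86.83x3 s.t.:
  65.2x1 + 90.9x2 + 64.9x3 ≥ 210.2   (octane-barrels)
  5.41x1 + 4.98x2 + 4.93x3 ≥ 5.19   (energy)
  38x1 + 1x2 + 1x3 ≤ 18   (sulfur mass)
  x1 ≤ 4
  x2 ≤ 2.2
  x1, x2, x3 ≥ 0.
The optimal basis is {heavy naphtha, raffinate}; isomerate drops out. The octane-barrels and sulfur mass requirements are met with equality.
Solving gives x1 = 0.399, x3 = 2.838.
Hence cost = 76.73·0.399 + 86.83·2.838 = $277.0388.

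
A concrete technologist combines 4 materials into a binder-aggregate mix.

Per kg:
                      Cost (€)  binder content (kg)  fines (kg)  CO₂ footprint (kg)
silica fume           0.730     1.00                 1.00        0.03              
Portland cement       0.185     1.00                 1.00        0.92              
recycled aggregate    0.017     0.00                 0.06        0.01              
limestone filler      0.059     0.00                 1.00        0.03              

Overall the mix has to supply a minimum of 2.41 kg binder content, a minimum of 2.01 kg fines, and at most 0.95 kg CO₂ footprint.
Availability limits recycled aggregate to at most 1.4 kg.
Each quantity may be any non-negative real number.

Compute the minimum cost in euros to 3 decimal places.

Let x1 = kg of silica fume, x2 = kg of Portland cement, x3 = kg of recycled aggregate, x4 = kg of limestone filler.
min 0.73x1 + 0.185x2 + 0.017x3 + 0.059x4 s.t.:
  1x1 + 1x2 ≥ 2.41   (binder content)
  1x1 + 1x2 + 0.06x3 + 1x4 ≥ 2.01   (fines)
  0.03x1 + 0.92x2 + 0.01x3 + 0.03x4 ≤ 0.95   (CO₂ footprint)
  x3 ≤ 1.4
  x1, x2, x3, x4 ≥ 0.
The optimal basis is {silica fume, Portland cement}; recycled aggregate, limestone filler drop out. There the binder content and CO₂ footprint constraints are tight.
That vertex is x1 = 1.424, x2 = 0.9862.
Objective = 0.73·1.424 + 0.185·0.9862 = 1.22197.

€1.222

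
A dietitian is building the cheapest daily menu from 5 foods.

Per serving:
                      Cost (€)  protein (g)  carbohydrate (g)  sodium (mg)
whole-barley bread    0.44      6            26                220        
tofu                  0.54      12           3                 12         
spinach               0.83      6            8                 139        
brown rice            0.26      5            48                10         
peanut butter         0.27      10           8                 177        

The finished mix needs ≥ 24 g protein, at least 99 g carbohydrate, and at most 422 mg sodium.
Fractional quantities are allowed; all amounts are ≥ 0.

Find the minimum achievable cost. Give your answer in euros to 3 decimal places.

Let x1 = servings of whole-barley bread, x2 = servings of tofu, x3 = servings of spinach, x4 = servings of brown rice, x5 = servings of peanut butter.
Minimize 0.44x1 + 0.54x2 + 0.83x3 + 0.26x4 + 0.27x5 s.t.:
  6x1 + 12x2 + 6x3 + 5x4 + 10x5 ≥ 24   (protein)
  26x1 + 3x2 + 8x3 + 48x4 + 8x5 ≥ 99   (carbohydrate)
  220x1 + 12x2 + 139x3 + 10x4 + 177x5 ≤ 422   (sodium)
  x1, x2, x3, x4, x5 ≥ 0.
The optimal basis is {brown rice, peanut butter}; whole-barley bread, tofu, spinach drop out. The protein and carbohydrate requirements are met with equality.
So brown rice = 1.814 servings, peanut butter = 1.493 servings.
Total cost: 0.26·1.814 + 0.27·1.493 = 0.87475.

€0.875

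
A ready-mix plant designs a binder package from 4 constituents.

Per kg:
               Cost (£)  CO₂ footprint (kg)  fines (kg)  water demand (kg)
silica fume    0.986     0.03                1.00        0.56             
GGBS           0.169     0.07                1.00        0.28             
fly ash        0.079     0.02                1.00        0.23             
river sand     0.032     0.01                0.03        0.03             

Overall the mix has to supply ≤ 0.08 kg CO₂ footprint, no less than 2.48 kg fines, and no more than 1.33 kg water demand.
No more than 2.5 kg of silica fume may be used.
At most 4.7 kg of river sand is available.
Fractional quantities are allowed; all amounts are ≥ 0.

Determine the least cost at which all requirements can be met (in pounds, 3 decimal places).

£0.196

Set it up as a linear program. Let x1 = kg of silica fume, x2 = kg of GGBS, x3 = kg of fly ash, x4 = kg of river sand.
Minimise 0.986x1 + 0.169x2 + 0.079x3 + 0.032x4 subject to:
  0.03x1 + 0.07x2 + 0.02x3 + 0.01x4 ≤ 0.08   (CO₂ footprint)
  1x1 + 1x2 + 1x3 + 0.03x4 ≥ 2.48   (fines)
  0.56x1 + 0.28x2 + 0.23x3 + 0.03x4 ≤ 1.33   (water demand)
  x1 ≤ 2.5
  x4 ≤ 4.7
  x1, x2, x3, x4 ≥ 0.
The optimal basis is {fly ash}; silica fume, GGBS, river sand drop out. The fines requirement is met with equality.
That vertex is x3 = 2.48.
Cost = 0.079·2.48 = 0.19592.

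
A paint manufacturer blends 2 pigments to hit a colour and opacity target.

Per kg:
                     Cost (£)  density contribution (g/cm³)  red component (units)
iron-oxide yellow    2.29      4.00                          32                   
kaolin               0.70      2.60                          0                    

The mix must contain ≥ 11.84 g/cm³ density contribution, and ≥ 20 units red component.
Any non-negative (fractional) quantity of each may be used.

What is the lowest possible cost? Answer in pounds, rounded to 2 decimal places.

Set it up as a linear program. Let x1 = kg of iron-oxide yellow, x2 = kg of kaolin.
Minimise 2.29x1 + 0.7x2 with:
  4x1 + 2.6x2 ≥ 11.84   (density contribution)
  32x1 ≥ 20   (red component)
  x1, x2 ≥ 0.
Both inputs are positive at the optimum. There the density contribution and red component constraints are tight.
That vertex is x1 = 0.625, x2 = 3.592.
Objective = 2.29·0.625 + 0.7·3.592 = 3.9457.

£3.95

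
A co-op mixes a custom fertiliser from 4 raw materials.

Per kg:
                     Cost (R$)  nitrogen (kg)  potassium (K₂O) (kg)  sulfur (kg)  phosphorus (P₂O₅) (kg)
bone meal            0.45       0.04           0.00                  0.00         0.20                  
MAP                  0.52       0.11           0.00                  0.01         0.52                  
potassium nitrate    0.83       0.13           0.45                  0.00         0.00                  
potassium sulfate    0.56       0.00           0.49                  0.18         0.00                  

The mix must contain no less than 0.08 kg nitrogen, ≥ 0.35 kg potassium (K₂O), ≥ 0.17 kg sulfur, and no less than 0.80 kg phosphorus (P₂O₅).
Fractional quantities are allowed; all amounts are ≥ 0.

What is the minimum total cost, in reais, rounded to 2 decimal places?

Let x1 = kg of bone meal, x2 = kg of MAP, x3 = kg of potassium nitrate, x4 = kg of potassium sulfate.
min 0.45x1 + 0.52x2 + 0.83x3 + 0.56x4 s.t.:
  0.04x1 + 0.11x2 + 0.13x3 ≥ 0.08   (nitrogen)
  0.45x3 + 0.49x4 ≥ 0.35   (potassium (K₂O))
  0.01x2 + 0.18x4 ≥ 0.17   (sulfur)
  0.2x1 + 0.52x2 ≥ 0.8   (phosphorus (P₂O₅))
  x1, x2, x3, x4 ≥ 0.
The minimum-cost mix takes nothing from bone meal, potassium nitrate — only MAP, potassium sulfate. There the sulfur and phosphorus (P₂O₅) constraints are tight.
Optimal quantities: MAP = 1.538 kg, potassium sulfate = 0.859 kg.
Objective = 0.52·1.538 + 0.56·0.859 = 1.2808.

R$1.28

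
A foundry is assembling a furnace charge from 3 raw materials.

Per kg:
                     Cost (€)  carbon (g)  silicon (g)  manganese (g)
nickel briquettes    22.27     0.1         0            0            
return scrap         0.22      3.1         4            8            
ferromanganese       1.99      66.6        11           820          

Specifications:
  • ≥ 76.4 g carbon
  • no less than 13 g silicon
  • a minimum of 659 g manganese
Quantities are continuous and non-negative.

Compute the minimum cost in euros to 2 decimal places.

€2.30

Treat it as an LP. Let x1 = kg of nickel briquettes, x2 = kg of return scrap, x3 = kg of ferromanganese.
Minimize 22.27x1 + 0.22x2 + 1.99x3 subject to:
  0.1x1 + 3.1x2 + 66.6x3 ≥ 76.4   (carbon)
  4x2 + 11x3 ≥ 13   (silicon)
  8x2 + 820x3 ≥ 659   (manganese)
  x1, x2, x3 ≥ 0.
The cheapest feasible vertex uses only return scrap, ferromanganese; nickel briquettes is not used. The carbon and silicon requirements are met with equality.
Optimal quantities: return scrap = 0.1093 kg, ferromanganese = 1.142 kg.
Hence cost = 0.22·0.1093 + 1.99·1.142 = €2.2966.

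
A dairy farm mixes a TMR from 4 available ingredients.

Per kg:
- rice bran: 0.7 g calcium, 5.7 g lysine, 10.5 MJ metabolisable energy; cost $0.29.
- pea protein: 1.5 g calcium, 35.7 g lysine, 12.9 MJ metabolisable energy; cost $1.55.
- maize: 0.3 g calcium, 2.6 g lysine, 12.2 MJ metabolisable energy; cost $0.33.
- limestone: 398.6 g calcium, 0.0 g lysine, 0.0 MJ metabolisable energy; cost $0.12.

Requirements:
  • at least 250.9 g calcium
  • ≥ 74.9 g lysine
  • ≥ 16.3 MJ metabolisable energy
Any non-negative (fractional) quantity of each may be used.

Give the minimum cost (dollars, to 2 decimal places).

$3.33

This is a linear program. Let x1 = kg of rice bran, x2 = kg of pea protein, x3 = kg of maize, x4 = kg of limestone.
min 0.29x1 + 1.55x2 + 0.33x3 + 0.12x4 subject to:
  0.7x1 + 1.5x2 + 0.3x3 + 398.6x4 ≥ 250.9   (calcium)
  5.7x1 + 35.7x2 + 2.6x3 ≥ 74.9   (lysine)
  10.5x1 + 12.9x2 + 12.2x3 ≥ 16.3   (metabolisable energy)
  x1, x2, x3, x4 ≥ 0.
The cheapest feasible vertex uses only pea protein, limestone; rice bran, maize are not used. Binding constraints: calcium and lysine.
So pea protein = 2.098 kg, limestone = 0.6216 kg.
Total cost: 1.55·2.098 + 0.12·0.6216 = 3.3265.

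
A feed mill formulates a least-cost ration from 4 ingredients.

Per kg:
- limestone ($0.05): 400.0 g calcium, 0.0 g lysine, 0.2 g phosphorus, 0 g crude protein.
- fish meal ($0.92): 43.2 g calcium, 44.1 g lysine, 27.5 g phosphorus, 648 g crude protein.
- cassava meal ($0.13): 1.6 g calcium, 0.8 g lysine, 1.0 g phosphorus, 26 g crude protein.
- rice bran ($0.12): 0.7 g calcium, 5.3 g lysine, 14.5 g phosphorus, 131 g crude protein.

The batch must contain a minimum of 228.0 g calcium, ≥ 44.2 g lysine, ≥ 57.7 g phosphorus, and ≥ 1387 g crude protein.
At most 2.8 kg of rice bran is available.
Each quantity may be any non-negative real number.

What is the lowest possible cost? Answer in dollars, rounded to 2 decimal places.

$1.80

Let x1 = kg of limestone, x2 = kg of fish meal, x3 = kg of cassava meal, x4 = kg of rice bran.
min 0.05x1 + 0.92x2 + 0.13x3 + 0.12x4 s.t.:
  400x1 + 43.2x2 + 1.6x3 + 0.7x4 ≥ 228   (calcium)
  44.1x2 + 0.8x3 + 5.3x4 ≥ 44.2   (lysine)
  0.2x1 + 27.5x2 + 1x3 + 14.5x4 ≥ 57.7   (phosphorus)
  648x2 + 26x3 + 131x4 ≥ 1387   (crude protein)
  x4 ≤ 2.8
  x1, x2, x3, x4 ≥ 0.
The optimal basis is {limestone, fish meal, rice bran}; cassava meal drops out. Binding constraints: calcium, crude protein, the rice bran cap.
So limestone = 0.3951 kg, fish meal = 1.574 kg, rice bran = 2.8 kg.
Hence cost = 0.05·0.3951 + 0.92·1.574 + 0.12·2.8 = $1.8038.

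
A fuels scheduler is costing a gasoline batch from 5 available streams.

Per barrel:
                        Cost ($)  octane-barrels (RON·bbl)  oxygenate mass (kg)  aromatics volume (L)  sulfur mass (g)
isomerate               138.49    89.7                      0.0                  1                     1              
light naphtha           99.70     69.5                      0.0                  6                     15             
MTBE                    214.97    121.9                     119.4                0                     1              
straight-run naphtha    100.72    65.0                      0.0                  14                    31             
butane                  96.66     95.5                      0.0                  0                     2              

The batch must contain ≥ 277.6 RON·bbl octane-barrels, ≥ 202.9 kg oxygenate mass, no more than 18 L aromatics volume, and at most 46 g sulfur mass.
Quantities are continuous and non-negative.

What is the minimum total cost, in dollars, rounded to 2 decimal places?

Let x1 = barrels of isomerate, x2 = barrels of light naphtha, x3 = barrels of MTBE, x4 = barrels of straight-run naphtha, x5 = barrels of butane.
Minimize 138.49x1 + 99.7x2 + 214.97x3 + 100.72x4 + 96.66x5 with:
  89.7x1 + 69.5x2 + 121.9x3 + 65x4 + 95.5x5 ≥ 277.6   (octane-barrels)
  119.4x3 ≥ 202.9   (oxygenate mass)
  1x1 + 6x2 + 14x4 ≤ 18   (aromatics volume)
  1x1 + 15x2 + 1x3 + 31x4 + 2x5 ≤ 46   (sulfur mass)
  x1, x2, x3, x4, x5 ≥ 0.
The optimal basis is {MTBE, butane}; isomerate, light naphtha, straight-run naphtha drop out. The octane-barrels and oxygenate mass requirements are met with equality.
That vertex is x3 = 1.6993, x5 = 0.73771.
Cost = 214.97·1.6993 + 96.66·0.73771 = 436.6056.

$436.61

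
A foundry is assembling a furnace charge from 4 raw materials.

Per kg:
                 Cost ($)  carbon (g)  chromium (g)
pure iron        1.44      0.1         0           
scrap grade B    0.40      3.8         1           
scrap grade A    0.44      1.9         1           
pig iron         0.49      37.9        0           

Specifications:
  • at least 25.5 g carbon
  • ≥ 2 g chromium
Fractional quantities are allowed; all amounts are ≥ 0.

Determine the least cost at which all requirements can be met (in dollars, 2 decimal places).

$1.03

This is a linear program. Let x1 = kg of pure iron, x2 = kg of scrap grade B, x3 = kg of scrap grade A, x4 = kg of pig iron.
Minimise 1.44x1 + 0.4x2 + 0.44x3 + 0.49x4 subject to:
  0.1x1 + 3.8x2 + 1.9x3 + 37.9x4 ≥ 25.5   (carbon)
  1x2 + 1x3 ≥ 2   (chromium)
  x1, x2, x3, x4 ≥ 0.
At the optimum only scrap grade B, pig iron are positive (pure iron, scrap grade A = 0). The carbon and chromium requirements are met with equality.
So scrap grade B = 2 kg, pig iron = 0.4723 kg.
Hence cost = 0.4·2 + 0.49·0.4723 = $1.0314.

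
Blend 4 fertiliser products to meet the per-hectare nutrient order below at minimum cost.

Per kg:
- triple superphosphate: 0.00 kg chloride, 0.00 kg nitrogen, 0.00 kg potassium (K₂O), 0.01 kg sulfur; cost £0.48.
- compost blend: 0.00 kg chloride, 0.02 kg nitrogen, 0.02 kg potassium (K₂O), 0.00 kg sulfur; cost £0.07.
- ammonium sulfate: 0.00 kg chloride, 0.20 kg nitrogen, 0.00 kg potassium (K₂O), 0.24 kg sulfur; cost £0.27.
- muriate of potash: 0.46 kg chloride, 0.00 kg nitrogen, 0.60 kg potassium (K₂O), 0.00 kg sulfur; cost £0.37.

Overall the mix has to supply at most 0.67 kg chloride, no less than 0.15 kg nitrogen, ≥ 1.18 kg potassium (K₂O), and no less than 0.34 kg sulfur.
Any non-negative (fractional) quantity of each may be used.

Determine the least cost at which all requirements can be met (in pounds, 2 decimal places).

£1.99

This is a linear program. Let x1 = kg of triple superphosphate, x2 = kg of compost blend, x3 = kg of ammonium sulfate, x4 = kg of muriate of potash.
min 0.48x1 + 0.07x2 + 0.27x3 + 0.37x4 with:
  0.46x4 ≤ 0.67   (chloride)
  0.02x2 + 0.2x3 ≥ 0.15   (nitrogen)
  0.02x2 + 0.6x4 ≥ 1.18   (potassium (K₂O))
  0.01x1 + 0.24x3 ≥ 0.34   (sulfur)
  x1, x2, x3, x4 ≥ 0.
The optimal basis is {compost blend, ammonium sulfate, muriate of potash}; triple superphosphate drops out. The chloride, potassium (K₂O), sulfur requirements are met with equality.
Solving gives x2 = 15.3, x3 = 1.417, x4 = 1.457.
Total cost: 0.07·15.3 + 0.27·1.417 + 0.37·1.457 = 1.9927.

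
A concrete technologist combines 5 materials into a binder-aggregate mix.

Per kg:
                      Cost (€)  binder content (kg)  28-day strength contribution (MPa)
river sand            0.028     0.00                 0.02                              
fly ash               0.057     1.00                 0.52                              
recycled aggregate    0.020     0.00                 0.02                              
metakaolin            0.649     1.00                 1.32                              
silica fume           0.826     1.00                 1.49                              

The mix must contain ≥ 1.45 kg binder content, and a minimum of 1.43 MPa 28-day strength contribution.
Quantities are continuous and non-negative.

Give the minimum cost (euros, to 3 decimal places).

€0.157

Let x1 = kg of river sand, x2 = kg of fly ash, x3 = kg of recycled aggregate, x4 = kg of metakaolin, x5 = kg of silica fume.
min 0.028x1 + 0.057x2 + 0.02x3 + 0.649x4 + 0.826x5 subject to:
  1x2 + 1x4 + 1x5 ≥ 1.45   (binder content)
  0.02x1 + 0.52x2 + 0.02x3 + 1.32x4 + 1.49x5 ≥ 1.43   (28-day strength contribution)
  x1, x2, x3, x4, x5 ≥ 0.
At the optimum only fly ash is positive (river sand, recycled aggregate, metakaolin, silica fume = 0). There the 28-day strength contribution constraint is tight.
So fly ash = 2.75 kg.
Objective = 0.057·2.75 = 0.15675.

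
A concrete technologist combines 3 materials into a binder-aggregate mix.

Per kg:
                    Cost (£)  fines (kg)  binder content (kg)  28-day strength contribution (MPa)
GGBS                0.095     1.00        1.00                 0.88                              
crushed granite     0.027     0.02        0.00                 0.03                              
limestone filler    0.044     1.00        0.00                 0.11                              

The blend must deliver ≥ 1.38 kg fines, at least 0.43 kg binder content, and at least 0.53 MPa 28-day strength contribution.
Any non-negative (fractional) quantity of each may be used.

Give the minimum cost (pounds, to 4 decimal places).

£0.0858

Set it up as a linear program. Let x1 = kg of GGBS, x2 = kg of crushed granite, x3 = kg of limestone filler.
min 0.095x1 + 0.027x2 + 0.044x3 with:
  1x1 + 0.02x2 + 1x3 ≥ 1.38   (fines)
  1x1 ≥ 0.43   (binder content)
  0.88x1 + 0.03x2 + 0.11x3 ≥ 0.53   (28-day strength contribution)
  x1, x2, x3 ≥ 0.
At the optimum only GGBS, limestone filler are positive (crushed granite = 0). The fines and 28-day strength contribution requirements are met with equality.
Solving gives x1 = 0.4912, x3 = 0.8888.
Cost = 0.095·0.4912 + 0.044·0.8888 = 0.085771.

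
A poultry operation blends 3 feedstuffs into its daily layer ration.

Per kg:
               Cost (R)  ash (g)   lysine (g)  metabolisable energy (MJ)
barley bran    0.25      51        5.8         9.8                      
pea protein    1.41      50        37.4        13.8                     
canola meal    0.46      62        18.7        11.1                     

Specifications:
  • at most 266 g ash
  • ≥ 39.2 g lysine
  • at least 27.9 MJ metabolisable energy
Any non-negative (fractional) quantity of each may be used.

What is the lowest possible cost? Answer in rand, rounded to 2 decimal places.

Let x1 = kg of barley bran, x2 = kg of pea protein, x3 = kg of canola meal.
Minimize 0.25x1 + 1.41x2 + 0.46x3 with:
  51x1 + 50x2 + 62x3 ≤ 266   (ash)
  5.8x1 + 37.4x2 + 18.7x3 ≥ 39.2   (lysine)
  9.8x1 + 13.8x2 + 11.1x3 ≥ 27.9   (metabolisable energy)
  x1, x2, x3 ≥ 0.
The optimal basis is {barley bran, canola meal}; pea protein drops out. Binding constraints: lysine and metabolisable energy.
Optimal quantities: barley bran = 0.7285 kg, canola meal = 1.87 kg.
Hence cost = 0.25·0.7285 + 0.46·1.87 = R1.0423.

R1.04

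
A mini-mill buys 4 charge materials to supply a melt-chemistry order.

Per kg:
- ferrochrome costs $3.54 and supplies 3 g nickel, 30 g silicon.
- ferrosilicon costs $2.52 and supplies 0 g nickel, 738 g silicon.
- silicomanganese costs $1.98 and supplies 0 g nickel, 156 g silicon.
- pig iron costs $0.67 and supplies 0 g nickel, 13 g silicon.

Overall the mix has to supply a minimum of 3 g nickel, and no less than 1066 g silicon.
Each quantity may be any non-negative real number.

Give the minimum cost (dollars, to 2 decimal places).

Set it up as a linear program. Let x1 = kg of ferrochrome, x2 = kg of ferrosilicon, x3 = kg of silicomanganese, x4 = kg of pig iron.
min 3.54x1 + 2.52x2 + 1.98x3 + 0.67x4 s.t.:
  3x1 ≥ 3   (nickel)
  30x1 + 738x2 + 156x3 + 13x4 ≥ 1066   (silicon)
  x1, x2, x3, x4 ≥ 0.
At the optimum only ferrochrome, ferrosilicon are positive (silicomanganese, pig iron = 0). Binding constraints: nickel and silicon.
Optimal quantities: ferrochrome = 1 kg, ferrosilicon = 1.404 kg.
Total cost: 3.54·1 + 2.52·1.404 = 7.0781.

$7.08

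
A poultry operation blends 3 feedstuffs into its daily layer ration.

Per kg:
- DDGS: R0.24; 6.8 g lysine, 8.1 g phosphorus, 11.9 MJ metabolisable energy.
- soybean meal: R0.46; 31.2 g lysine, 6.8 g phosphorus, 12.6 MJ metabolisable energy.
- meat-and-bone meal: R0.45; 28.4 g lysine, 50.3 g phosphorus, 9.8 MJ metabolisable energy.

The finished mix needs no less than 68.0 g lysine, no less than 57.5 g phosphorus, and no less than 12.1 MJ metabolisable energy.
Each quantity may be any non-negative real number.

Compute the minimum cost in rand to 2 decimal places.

Set it up as a linear program. Let x1 = kg of DDGS, x2 = kg of soybean meal, x3 = kg of meat-and-bone meal.
Minimise 0.24x1 + 0.46x2 + 0.45x3 s.t.:
  6.8x1 + 31.2x2 + 28.4x3 ≥ 68   (lysine)
  8.1x1 + 6.8x2 + 50.3x3 ≥ 57.5   (phosphorus)
  11.9x1 + 12.6x2 + 9.8x3 ≥ 12.1   (metabolisable energy)
  x1, x2, x3 ≥ 0.
At the optimum only soybean meal, meat-and-bone meal are positive (DDGS = 0). There the lysine and phosphorus constraints are tight.
So soybean meal = 1.299 kg, meat-and-bone meal = 0.9676 kg.
Objective = 0.46·1.299 + 0.45·0.9676 = 1.0330.

R1.03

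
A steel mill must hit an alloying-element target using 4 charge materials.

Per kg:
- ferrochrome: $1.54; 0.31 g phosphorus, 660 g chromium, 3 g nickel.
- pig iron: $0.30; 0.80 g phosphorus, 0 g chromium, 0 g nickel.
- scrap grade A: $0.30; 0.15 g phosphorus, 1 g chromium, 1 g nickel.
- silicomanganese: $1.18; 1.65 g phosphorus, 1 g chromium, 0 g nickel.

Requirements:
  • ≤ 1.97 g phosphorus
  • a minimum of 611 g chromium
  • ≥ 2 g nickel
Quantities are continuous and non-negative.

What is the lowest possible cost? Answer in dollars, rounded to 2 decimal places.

Let x1 = kg of ferrochrome, x2 = kg of pig iron, x3 = kg of scrap grade A, x4 = kg of silicomanganese.
Minimise 1.54x1 + 0.3x2 + 0.3x3 + 1.18x4 s.t.:
  0.31x1 + 0.8x2 + 0.15x3 + 1.65x4 ≤ 1.97   (phosphorus)
  660x1 + 1x3 + 1x4 ≥ 611   (chromium)
  3x1 + 1x3 ≥ 2   (nickel)
  x1, x2, x3, x4 ≥ 0.
The minimum-cost mix takes nothing from pig iron, scrap grade A, silicomanganese — only ferrochrome. The chromium requirement is met with equality.
Optimal quantities: ferrochrome = 0.9258 kg.
Total cost: 1.54·0.9258 = 1.4257.

$1.43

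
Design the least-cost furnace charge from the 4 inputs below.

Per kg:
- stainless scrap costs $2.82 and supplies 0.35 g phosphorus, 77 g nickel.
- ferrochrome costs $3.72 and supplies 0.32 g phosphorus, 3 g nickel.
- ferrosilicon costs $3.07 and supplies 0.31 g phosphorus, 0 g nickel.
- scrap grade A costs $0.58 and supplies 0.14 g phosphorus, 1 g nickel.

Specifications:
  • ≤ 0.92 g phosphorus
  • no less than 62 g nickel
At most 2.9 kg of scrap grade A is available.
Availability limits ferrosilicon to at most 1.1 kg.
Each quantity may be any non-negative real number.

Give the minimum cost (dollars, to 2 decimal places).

Set it up as a linear program. Let x1 = kg of stainless scrap, x2 = kg of ferrochrome, x3 = kg of ferrosilicon, x4 = kg of scrap grade A.
min 2.82x1 + 3.72x2 + 3.07x3 + 0.58x4 with:
  0.35x1 + 0.32x2 + 0.31x3 + 0.14x4 ≤ 0.92   (phosphorus)
  77x1 + 3x2 + 1x4 ≥ 62   (nickel)
  x4 ≤ 2.9
  x3 ≤ 1.1
  x1, x2, x3, x4 ≥ 0.
The minimum-cost mix takes nothing from ferrochrome, ferrosilicon, scrap grade A — only stainless scrap. There the nickel constraint is tight.
So stainless scrap = 0.8052 kg.
Objective = 2.82·0.8052 = 2.2707.

$2.27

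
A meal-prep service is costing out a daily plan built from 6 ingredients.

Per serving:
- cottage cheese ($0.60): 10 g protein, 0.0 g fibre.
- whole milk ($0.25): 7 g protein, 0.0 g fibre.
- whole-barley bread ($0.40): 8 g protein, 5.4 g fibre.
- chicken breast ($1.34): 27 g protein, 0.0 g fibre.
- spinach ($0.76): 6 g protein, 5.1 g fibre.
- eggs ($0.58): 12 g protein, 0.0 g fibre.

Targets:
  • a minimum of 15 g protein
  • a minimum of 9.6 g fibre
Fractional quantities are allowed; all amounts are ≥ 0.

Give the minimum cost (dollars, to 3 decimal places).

$0.739

Let x1 = servings of cottage cheese, x2 = servings of whole milk, x3 = servings of whole-barley bread, x4 = servings of chicken breast, x5 = servings of spinach, x6 = servings of eggs.
Minimise 0.6x1 + 0.25x2 + 0.4x3 + 1.34x4 + 0.76x5 + 0.58x6 subject to:
  10x1 + 7x2 + 8x3 + 27x4 + 6x5 + 12x6 ≥ 15   (protein)
  5.4x3 + 5.1x5 ≥ 9.6   (fibre)
  x1, x2, x3, x4, x5, x6 ≥ 0.
The cheapest feasible vertex uses only whole milk, whole-barley bread; cottage cheese, chicken breast, spinach, eggs are not used. Binding constraints: protein and fibre.
Solving gives x2 = 0.1111, x3 = 1.778.
Cost = 0.25·0.1111 + 0.4·1.778 = 0.73898.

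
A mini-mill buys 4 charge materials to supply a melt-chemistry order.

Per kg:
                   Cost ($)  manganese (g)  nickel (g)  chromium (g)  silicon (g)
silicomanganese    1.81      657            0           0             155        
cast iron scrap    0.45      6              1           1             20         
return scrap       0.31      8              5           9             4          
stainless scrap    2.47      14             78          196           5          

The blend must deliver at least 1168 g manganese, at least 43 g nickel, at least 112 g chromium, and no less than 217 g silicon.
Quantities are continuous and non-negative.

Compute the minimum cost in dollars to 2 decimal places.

$4.61

This is a linear program. Let x1 = kg of silicomanganese, x2 = kg of cast iron scrap, x3 = kg of return scrap, x4 = kg of stainless scrap.
Minimise 1.81x1 + 0.45x2 + 0.31x3 + 2.47x4 with:
  657x1 + 6x2 + 8x3 + 14x4 ≥ 1168   (manganese)
  1x2 + 5x3 + 78x4 ≥ 43   (nickel)
  1x2 + 9x3 + 196x4 ≥ 112   (chromium)
  155x1 + 20x2 + 4x3 + 5x4 ≥ 217   (silicon)
  x1, x2, x3, x4 ≥ 0.
The minimum-cost mix takes nothing from cast iron scrap, return scrap — only silicomanganese, stainless scrap. There the manganese and chromium constraints are tight.
That vertex is x1 = 1.766, x4 = 0.5714.
Hence cost = 1.81·1.766 + 2.47·0.5714 = $4.6078.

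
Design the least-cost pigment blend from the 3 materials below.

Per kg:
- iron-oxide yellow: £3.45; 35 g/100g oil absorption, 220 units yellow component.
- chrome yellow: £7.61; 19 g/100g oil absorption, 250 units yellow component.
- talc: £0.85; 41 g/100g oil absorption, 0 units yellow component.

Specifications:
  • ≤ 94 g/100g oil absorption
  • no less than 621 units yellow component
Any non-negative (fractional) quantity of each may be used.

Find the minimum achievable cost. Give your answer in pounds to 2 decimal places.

Treat it as an LP. Let x1 = kg of iron-oxide yellow, x2 = kg of chrome yellow, x3 = kg of talc.
Minimize 3.45x1 + 7.61x2 + 0.85x3 with:
  35x1 + 19x2 + 41x3 ≤ 94   (oil absorption)
  220x1 + 250x2 ≥ 621   (yellow component)
  x1, x2, x3 ≥ 0.
At the optimum only iron-oxide yellow, chrome yellow are positive (talc = 0). The oil absorption and yellow component requirements are met with equality.
That vertex is x1 = 2.56, x2 = 0.2309.
Hence cost = 3.45·2.56 + 7.61·0.2309 = £10.5891.

£10.59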